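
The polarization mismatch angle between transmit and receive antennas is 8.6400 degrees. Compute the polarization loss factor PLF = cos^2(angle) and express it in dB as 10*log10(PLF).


PLF_linear = cos^2(8.6400 deg) = 0.9774323
PLF_dB = 10 * log10(0.9774323) = -0.09913 dB

-0.09913 dB


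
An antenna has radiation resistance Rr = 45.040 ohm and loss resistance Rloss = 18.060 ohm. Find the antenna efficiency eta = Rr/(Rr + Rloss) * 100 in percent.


eta = 45.040 / (45.040 + 18.060) * 100 = 71.38%

71.38%


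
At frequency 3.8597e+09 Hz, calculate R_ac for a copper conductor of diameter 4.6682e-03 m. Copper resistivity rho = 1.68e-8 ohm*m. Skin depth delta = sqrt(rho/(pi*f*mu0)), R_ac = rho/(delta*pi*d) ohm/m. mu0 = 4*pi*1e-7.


delta = sqrt(1.68e-8 / (pi * 3.8597e+09 * 4*pi*1e-7)) = 1.050021e-06 m
R_ac = 1.68e-8 / (1.050021e-06 * pi * 4.6682e-03) = 1.091 ohm/m

1.091 ohm/m


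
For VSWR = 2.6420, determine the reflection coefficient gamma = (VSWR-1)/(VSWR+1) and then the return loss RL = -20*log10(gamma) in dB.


gamma = (2.6420 - 1) / (2.6420 + 1) = 0.4508512
RL = -20 * log10(0.4508512) = 6.919 dB

6.919 dB


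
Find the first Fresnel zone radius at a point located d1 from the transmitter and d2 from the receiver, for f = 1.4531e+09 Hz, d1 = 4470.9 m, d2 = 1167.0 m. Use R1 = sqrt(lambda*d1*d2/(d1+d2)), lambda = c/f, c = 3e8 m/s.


lambda = c / f = 3.0000e+08 / 1.4531e+09 = 0.2064552 m
R1 = sqrt(0.2064552 * 4470.9 * 1167.0 / (4470.9 + 1167.0)) = 13.82 m

13.82 m


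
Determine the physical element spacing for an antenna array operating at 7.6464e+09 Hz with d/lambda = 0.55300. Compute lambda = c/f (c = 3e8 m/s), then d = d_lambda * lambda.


lambda = c / f = 3.0000e+08 / 7.6464e+09 = 0.03923415 m
d = 0.55300 * 0.03923415 = 0.02170 m

0.02170 m


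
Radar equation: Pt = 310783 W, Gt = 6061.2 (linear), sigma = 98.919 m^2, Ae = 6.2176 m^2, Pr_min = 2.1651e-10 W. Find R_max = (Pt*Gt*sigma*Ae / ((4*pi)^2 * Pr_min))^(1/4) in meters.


R^4 = 310783*6061.2*98.919*6.2176 / ((4*pi)^2 * 2.1651e-10) = 3.388603e+19
R_max = 3.388603e+19^0.25 = 76297 m

76297 m


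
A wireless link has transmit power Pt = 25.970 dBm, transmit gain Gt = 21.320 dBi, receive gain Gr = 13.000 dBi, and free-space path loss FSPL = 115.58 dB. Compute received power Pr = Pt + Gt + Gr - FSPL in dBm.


Pr = 25.970 + 21.320 + 13.000 - 115.58 = -55.29 dBm

-55.29 dBm


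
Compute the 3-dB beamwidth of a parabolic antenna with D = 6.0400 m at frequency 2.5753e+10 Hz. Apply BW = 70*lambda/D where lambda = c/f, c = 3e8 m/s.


lambda = c / f = 3.0000e+08 / 2.5753e+10 = 0.01164913 m
BW = 70 * 0.01164913 / 6.0400 = 0.1350 deg

0.1350 deg


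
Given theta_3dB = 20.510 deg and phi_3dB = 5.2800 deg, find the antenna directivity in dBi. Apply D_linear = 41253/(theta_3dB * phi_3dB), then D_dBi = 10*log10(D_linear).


D_linear = 41253 / (20.510 * 5.2800) = 380.9395
D_dBi = 10 * log10(380.9395) = 25.81 dBi

25.81 dBi


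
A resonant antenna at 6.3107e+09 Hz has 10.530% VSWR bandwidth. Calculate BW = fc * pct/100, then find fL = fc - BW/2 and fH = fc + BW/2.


BW = 6.3107e+09 * 10.530/100 = 6.645167e+08 Hz
fL = 6.3107e+09 - 6.645167e+08/2 = 5.978e+09 Hz
fH = 6.3107e+09 + 6.645167e+08/2 = 6.643e+09 Hz

BW=6.645e+08 Hz, fL=5.978e+09 Hz, fH=6.643e+09 Hz


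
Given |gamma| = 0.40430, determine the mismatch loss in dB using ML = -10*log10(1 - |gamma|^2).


ML = -10 * log10(1 - 0.40430^2) = -10 * log10(0.83654151) = 0.7751 dB

0.7751 dB


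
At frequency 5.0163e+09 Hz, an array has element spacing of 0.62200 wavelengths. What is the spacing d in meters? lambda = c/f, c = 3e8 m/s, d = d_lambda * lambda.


lambda = c / f = 3.0000e+08 / 5.0163e+09 = 0.05980504 m
d = 0.62200 * 0.05980504 = 0.03720 m

0.03720 m


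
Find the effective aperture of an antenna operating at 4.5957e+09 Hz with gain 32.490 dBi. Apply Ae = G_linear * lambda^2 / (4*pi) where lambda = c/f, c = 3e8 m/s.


lambda = c / f = 3.0000e+08 / 4.5957e+09 = 0.06527841 m
G_linear = 10^(32.490/10) = 1774.189
Ae = G_linear * lambda^2 / (4*pi) = 1774.189 * 0.06527841^2 / (4*pi) = 0.6016 m^2

0.6016 m^2


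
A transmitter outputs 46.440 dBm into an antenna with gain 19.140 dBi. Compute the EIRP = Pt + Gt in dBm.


EIRP = Pt + Gt = 46.440 + 19.140 = 65.58 dBm

65.58 dBm


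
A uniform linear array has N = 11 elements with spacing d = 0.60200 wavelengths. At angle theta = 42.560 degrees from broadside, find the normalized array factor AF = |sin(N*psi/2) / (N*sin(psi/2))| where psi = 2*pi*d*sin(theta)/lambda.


psi = 2*pi*0.60200*sin(42.560 deg) = 2.558324 rad
AF = |sin(11*2.558324/2) / (11*sin(2.558324/2))| = 0.09471

0.09471


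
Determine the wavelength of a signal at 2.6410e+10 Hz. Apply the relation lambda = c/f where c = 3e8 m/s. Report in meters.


lambda = c / f = 3.0000e+08 / 2.6410e+10 = 0.01136 m

0.01136 m


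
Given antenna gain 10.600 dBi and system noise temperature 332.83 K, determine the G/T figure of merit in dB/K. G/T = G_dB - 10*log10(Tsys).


G/T = 10.600 - 10*log10(332.83) = 10.600 - 25.22222 = -14.62 dB/K

-14.62 dB/K


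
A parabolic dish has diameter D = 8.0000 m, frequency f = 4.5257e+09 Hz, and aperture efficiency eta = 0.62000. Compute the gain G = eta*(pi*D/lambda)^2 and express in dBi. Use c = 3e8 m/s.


lambda = c / f = 3.0000e+08 / 4.5257e+09 = 0.06628809 m
G_linear = 0.62000 * (pi * 8.0000 / 0.06628809)^2 = 89125.18
G_dBi = 10 * log10(89125.18) = 49.50 dBi

49.50 dBi


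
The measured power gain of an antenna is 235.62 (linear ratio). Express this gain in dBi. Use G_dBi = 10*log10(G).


G_dBi = 10 * log10(235.62) = 23.72 dBi

23.72 dBi


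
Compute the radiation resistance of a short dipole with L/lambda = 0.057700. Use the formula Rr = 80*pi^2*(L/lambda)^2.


Rr = 80 * pi^2 * (0.057700)^2 = 80 * 9.869604 * 3.329290e-03 = 2.629 ohm

2.629 ohm


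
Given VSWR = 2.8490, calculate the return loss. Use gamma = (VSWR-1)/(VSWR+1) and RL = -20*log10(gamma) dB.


gamma = (2.8490 - 1) / (2.8490 + 1) = 0.4803845
RL = -20 * log10(0.4803845) = 6.368 dB

6.368 dB


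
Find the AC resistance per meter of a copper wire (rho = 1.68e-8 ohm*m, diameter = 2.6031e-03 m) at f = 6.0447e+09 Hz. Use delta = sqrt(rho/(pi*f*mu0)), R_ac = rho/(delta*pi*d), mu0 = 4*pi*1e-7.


delta = sqrt(1.68e-8 / (pi * 6.0447e+09 * 4*pi*1e-7)) = 8.390491e-07 m
R_ac = 1.68e-8 / (8.390491e-07 * pi * 2.6031e-03) = 2.448 ohm/m

2.448 ohm/m


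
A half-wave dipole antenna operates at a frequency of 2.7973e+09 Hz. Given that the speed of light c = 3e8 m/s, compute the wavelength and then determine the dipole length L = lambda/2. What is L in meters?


lambda = c / f = 3.0000e+08 / 2.7973e+09 = 0.1072463 m
L = lambda / 2 = 0.1072463 / 2 = 0.05362 m

0.05362 m


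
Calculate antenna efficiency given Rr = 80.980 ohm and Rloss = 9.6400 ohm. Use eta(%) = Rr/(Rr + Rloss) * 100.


eta = 80.980 / (80.980 + 9.6400) * 100 = 89.36%

89.36%


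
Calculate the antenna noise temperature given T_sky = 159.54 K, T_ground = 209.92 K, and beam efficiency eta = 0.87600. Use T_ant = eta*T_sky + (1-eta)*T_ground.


T_ant = 0.87600 * 159.54 + (1 - 0.87600) * 209.92 = 165.8 K

165.8 K


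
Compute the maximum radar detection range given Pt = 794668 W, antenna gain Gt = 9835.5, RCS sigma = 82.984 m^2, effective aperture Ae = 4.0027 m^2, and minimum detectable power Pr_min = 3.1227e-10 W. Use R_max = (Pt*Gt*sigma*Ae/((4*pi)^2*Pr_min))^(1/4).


R^4 = 794668*9835.5*82.984*4.0027 / ((4*pi)^2 * 3.1227e-10) = 5.264772e+19
R_max = 5.264772e+19^0.25 = 85181 m

85181 m


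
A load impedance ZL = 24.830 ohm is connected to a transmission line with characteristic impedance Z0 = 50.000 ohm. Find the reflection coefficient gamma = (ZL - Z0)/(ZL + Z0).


gamma = (24.830 - 50.000) / (24.830 + 50.000) = -0.3364

-0.3364


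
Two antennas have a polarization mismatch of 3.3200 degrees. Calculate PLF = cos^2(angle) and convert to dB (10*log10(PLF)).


PLF_linear = cos^2(3.3200 deg) = 0.9966461
PLF_dB = 10 * log10(0.9966461) = -0.01459 dB

-0.01459 dB


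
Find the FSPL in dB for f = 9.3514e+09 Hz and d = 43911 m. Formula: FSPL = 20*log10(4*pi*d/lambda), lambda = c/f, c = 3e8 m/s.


lambda = c / f = 3.0000e+08 / 9.3514e+09 = 0.03208076 m
FSPL = 20 * log10(4*pi*43911/0.03208076) = 144.7 dB

144.7 dB


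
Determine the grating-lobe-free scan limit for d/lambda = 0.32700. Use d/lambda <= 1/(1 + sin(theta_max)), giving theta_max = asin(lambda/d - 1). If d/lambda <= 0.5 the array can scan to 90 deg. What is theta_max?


lambda/d - 1 = 1/0.32700 - 1 = 2.058104 >= 1
d/lambda <= 0.5, so the array can scan to endfire without grating lobes: theta_max = 90 deg

90 deg


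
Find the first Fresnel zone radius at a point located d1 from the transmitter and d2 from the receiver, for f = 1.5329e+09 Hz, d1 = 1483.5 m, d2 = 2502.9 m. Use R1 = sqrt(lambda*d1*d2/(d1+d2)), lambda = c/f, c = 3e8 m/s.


lambda = c / f = 3.0000e+08 / 1.5329e+09 = 0.1957075 m
R1 = sqrt(0.1957075 * 1483.5 * 2502.9 / (1483.5 + 2502.9)) = 13.50 m

13.50 m


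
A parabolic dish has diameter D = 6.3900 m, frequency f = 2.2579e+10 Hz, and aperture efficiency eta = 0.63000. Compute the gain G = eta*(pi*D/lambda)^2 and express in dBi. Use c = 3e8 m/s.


lambda = c / f = 3.0000e+08 / 2.2579e+10 = 0.01328668 m
G_linear = 0.63000 * (pi * 6.3900 / 0.01328668)^2 = 1.438166e+06
G_dBi = 10 * log10(1.438166e+06) = 61.58 dBi

61.58 dBi


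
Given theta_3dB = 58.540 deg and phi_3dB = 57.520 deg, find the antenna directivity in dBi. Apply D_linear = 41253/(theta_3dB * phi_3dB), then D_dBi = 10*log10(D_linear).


D_linear = 41253 / (58.540 * 57.520) = 12.25135
D_dBi = 10 * log10(12.25135) = 10.88 dBi

10.88 dBi


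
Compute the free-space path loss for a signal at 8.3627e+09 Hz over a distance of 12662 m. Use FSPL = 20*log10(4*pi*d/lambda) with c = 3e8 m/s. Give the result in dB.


lambda = c / f = 3.0000e+08 / 8.3627e+09 = 0.03587358 m
FSPL = 20 * log10(4*pi*12662/0.03587358) = 132.9 dB

132.9 dB


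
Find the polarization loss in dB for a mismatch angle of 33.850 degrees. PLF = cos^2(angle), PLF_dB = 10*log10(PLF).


PLF_linear = cos^2(33.850 deg) = 0.6897281
PLF_dB = 10 * log10(0.6897281) = -1.613 dB

-1.613 dB


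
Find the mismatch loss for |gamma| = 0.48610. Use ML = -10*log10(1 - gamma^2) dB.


ML = -10 * log10(1 - 0.48610^2) = -10 * log10(0.76370679) = 1.171 dB

1.171 dB


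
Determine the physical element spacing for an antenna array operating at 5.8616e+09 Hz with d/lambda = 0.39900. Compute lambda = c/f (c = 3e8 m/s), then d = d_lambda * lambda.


lambda = c / f = 3.0000e+08 / 5.8616e+09 = 0.05118057 m
d = 0.39900 * 0.05118057 = 0.02042 m

0.02042 m


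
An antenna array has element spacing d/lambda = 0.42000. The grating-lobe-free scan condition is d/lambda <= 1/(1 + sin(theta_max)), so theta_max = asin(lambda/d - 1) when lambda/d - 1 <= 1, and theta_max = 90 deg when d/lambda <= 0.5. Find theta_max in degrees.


lambda/d - 1 = 1/0.42000 - 1 = 1.380952 >= 1
d/lambda <= 0.5, so the array can scan to endfire without grating lobes: theta_max = 90 deg

90 deg


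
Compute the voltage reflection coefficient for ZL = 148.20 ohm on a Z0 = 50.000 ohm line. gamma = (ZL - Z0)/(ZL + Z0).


gamma = (148.20 - 50.000) / (148.20 + 50.000) = 0.4955

0.4955


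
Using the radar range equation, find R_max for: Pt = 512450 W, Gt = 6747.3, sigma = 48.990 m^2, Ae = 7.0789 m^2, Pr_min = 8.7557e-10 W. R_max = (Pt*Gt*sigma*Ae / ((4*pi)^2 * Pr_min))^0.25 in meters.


R^4 = 512450*6747.3*48.990*7.0789 / ((4*pi)^2 * 8.7557e-10) = 8.672497e+18
R_max = 8.672497e+18^0.25 = 54267 m

54267 m


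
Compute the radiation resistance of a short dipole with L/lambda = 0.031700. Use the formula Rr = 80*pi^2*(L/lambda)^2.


Rr = 80 * pi^2 * (0.031700)^2 = 80 * 9.869604 * 1.004890e-03 = 0.7934 ohm

0.7934 ohm


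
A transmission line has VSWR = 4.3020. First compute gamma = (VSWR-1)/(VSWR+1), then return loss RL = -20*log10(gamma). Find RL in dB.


gamma = (4.3020 - 1) / (4.3020 + 1) = 0.6227839
RL = -20 * log10(0.6227839) = 4.113 dB

4.113 dB


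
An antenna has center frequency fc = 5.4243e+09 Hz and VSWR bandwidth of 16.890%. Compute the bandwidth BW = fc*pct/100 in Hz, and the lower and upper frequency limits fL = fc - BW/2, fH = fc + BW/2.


BW = 5.4243e+09 * 16.890/100 = 9.161643e+08 Hz
fL = 5.4243e+09 - 9.161643e+08/2 = 4.966e+09 Hz
fH = 5.4243e+09 + 9.161643e+08/2 = 5.882e+09 Hz

BW=9.162e+08 Hz, fL=4.966e+09 Hz, fH=5.882e+09 Hz


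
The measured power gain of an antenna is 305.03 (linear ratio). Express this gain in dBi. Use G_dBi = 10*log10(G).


G_dBi = 10 * log10(305.03) = 24.84 dBi

24.84 dBi


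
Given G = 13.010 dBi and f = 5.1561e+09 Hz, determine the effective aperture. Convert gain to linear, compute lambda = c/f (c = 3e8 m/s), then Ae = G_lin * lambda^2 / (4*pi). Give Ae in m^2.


lambda = c / f = 3.0000e+08 / 5.1561e+09 = 0.05818351 m
G_linear = 10^(13.010/10) = 19.99862
Ae = G_linear * lambda^2 / (4*pi) = 19.99862 * 0.05818351^2 / (4*pi) = 5.388e-03 m^2

5.388e-03 m^2


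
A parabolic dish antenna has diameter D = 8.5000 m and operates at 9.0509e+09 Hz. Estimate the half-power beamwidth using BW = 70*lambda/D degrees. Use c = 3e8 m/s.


lambda = c / f = 3.0000e+08 / 9.0509e+09 = 0.03314587 m
BW = 70 * 0.03314587 / 8.5000 = 0.2730 deg

0.2730 deg


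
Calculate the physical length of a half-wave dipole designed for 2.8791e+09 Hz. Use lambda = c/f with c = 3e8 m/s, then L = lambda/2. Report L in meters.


lambda = c / f = 3.0000e+08 / 2.8791e+09 = 0.1041992 m
L = lambda / 2 = 0.1041992 / 2 = 0.05210 m

0.05210 m


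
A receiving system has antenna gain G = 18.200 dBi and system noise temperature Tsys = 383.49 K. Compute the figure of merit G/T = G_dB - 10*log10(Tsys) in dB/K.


G/T = 18.200 - 10*log10(383.49) = 18.200 - 25.83754 = -7.638 dB/K

-7.638 dB/K


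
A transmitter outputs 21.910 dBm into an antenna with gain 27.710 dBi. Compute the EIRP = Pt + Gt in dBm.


EIRP = Pt + Gt = 21.910 + 27.710 = 49.62 dBm

49.62 dBm


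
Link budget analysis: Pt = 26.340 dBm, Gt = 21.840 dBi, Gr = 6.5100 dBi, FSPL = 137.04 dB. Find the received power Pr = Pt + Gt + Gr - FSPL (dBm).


Pr = 26.340 + 21.840 + 6.5100 - 137.04 = -82.35 dBm

-82.35 dBm


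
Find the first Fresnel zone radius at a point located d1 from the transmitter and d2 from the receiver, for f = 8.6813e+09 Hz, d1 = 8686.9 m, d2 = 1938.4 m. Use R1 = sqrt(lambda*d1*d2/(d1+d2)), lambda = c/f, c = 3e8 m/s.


lambda = c / f = 3.0000e+08 / 8.6813e+09 = 0.03455704 m
R1 = sqrt(0.03455704 * 8686.9 * 1938.4 / (8686.9 + 1938.4)) = 7.400 m

7.400 m


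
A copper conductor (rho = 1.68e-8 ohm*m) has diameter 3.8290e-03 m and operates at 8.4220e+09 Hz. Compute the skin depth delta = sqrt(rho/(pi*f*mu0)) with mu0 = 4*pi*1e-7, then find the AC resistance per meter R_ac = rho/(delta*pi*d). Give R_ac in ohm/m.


delta = sqrt(1.68e-8 / (pi * 8.4220e+09 * 4*pi*1e-7)) = 7.108323e-07 m
R_ac = 1.68e-8 / (7.108323e-07 * pi * 3.8290e-03) = 1.965 ohm/m

1.965 ohm/m


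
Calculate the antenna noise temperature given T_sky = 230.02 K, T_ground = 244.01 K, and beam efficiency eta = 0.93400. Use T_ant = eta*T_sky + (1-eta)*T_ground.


T_ant = 0.93400 * 230.02 + (1 - 0.93400) * 244.01 = 230.9 K

230.9 K


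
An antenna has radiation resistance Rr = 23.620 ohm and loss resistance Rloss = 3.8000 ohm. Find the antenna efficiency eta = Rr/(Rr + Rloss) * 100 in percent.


eta = 23.620 / (23.620 + 3.8000) * 100 = 86.14%

86.14%


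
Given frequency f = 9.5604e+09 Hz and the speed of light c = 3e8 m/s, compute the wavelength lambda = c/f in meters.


lambda = c / f = 3.0000e+08 / 9.5604e+09 = 0.03138 m

0.03138 m


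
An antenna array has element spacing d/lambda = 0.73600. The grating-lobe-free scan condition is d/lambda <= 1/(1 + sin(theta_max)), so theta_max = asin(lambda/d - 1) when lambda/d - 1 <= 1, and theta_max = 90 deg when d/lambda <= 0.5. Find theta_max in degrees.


lambda/d - 1 = 1/0.73600 - 1 = 0.3586957
theta_max = asin(0.3586957) = 21.02 deg

21.02 deg


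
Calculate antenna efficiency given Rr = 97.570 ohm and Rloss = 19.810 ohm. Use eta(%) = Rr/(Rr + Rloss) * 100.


eta = 97.570 / (97.570 + 19.810) * 100 = 83.12%

83.12%


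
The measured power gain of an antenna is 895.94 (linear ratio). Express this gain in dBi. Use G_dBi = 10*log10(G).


G_dBi = 10 * log10(895.94) = 29.52 dBi

29.52 dBi


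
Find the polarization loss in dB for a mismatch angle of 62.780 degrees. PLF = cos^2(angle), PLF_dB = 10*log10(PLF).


PLF_linear = cos^2(62.780 deg) = 0.2092224
PLF_dB = 10 * log10(0.2092224) = -6.794 dB

-6.794 dB


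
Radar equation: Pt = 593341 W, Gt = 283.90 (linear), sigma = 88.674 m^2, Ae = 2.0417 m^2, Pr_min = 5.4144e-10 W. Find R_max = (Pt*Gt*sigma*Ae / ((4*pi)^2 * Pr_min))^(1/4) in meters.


R^4 = 593341*283.90*88.674*2.0417 / ((4*pi)^2 * 5.4144e-10) = 3.566875e+17
R_max = 3.566875e+17^0.25 = 24438 m

24438 m


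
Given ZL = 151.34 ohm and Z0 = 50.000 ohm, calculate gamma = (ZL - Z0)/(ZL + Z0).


gamma = (151.34 - 50.000) / (151.34 + 50.000) = 0.5033

0.5033


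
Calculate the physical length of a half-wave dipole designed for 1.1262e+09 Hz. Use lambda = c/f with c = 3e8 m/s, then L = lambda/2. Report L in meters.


lambda = c / f = 3.0000e+08 / 1.1262e+09 = 0.2663825 m
L = lambda / 2 = 0.2663825 / 2 = 0.1332 m

0.1332 m


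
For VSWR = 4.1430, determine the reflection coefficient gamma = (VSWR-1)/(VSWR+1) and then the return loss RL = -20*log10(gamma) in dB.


gamma = (4.1430 - 1) / (4.1430 + 1) = 0.6111219
RL = -20 * log10(0.6111219) = 4.277 dB

4.277 dB


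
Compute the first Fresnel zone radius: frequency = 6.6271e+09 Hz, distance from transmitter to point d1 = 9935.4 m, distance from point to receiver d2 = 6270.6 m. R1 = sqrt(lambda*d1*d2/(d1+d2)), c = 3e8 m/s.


lambda = c / f = 3.0000e+08 / 6.6271e+09 = 0.04526867 m
R1 = sqrt(0.04526867 * 9935.4 * 6270.6 / (9935.4 + 6270.6)) = 13.19 m

13.19 m


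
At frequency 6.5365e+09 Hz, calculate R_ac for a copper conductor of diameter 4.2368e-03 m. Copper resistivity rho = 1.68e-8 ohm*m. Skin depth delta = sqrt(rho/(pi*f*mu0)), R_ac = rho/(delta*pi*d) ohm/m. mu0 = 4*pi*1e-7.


delta = sqrt(1.68e-8 / (pi * 6.5365e+09 * 4*pi*1e-7)) = 8.068673e-07 m
R_ac = 1.68e-8 / (8.068673e-07 * pi * 4.2368e-03) = 1.564 ohm/m

1.564 ohm/m


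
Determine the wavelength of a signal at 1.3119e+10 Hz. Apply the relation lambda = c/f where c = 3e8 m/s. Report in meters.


lambda = c / f = 3.0000e+08 / 1.3119e+10 = 0.02287 m

0.02287 m


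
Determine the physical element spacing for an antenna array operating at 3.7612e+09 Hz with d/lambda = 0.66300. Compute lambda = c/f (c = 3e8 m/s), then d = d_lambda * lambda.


lambda = c / f = 3.0000e+08 / 3.7612e+09 = 0.07976178 m
d = 0.66300 * 0.07976178 = 0.05288 m

0.05288 m


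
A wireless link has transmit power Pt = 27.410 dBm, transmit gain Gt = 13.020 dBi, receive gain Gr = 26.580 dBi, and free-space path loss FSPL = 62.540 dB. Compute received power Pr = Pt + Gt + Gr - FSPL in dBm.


Pr = 27.410 + 13.020 + 26.580 - 62.540 = 4.47 dBm

4.47 dBm


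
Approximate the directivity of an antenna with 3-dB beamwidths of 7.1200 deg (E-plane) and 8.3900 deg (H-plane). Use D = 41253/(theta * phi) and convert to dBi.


D_linear = 41253 / (7.1200 * 8.3900) = 690.5793
D_dBi = 10 * log10(690.5793) = 28.39 dBi

28.39 dBi


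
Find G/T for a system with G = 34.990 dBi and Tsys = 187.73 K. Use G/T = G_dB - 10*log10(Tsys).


G/T = 34.990 - 10*log10(187.73) = 34.990 - 22.73534 = 12.25 dB/K

12.25 dB/K


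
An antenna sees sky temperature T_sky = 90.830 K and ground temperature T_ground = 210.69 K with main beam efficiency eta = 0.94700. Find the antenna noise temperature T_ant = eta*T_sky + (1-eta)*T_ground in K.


T_ant = 0.94700 * 90.830 + (1 - 0.94700) * 210.69 = 97.18 K

97.18 K


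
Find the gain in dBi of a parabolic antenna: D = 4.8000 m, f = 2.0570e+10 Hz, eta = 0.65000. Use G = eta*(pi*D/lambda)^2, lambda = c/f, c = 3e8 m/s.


lambda = c / f = 3.0000e+08 / 2.0570e+10 = 0.01458435 m
G_linear = 0.65000 * (pi * 4.8000 / 0.01458435)^2 = 694898.6
G_dBi = 10 * log10(694898.6) = 58.42 dBi

58.42 dBi


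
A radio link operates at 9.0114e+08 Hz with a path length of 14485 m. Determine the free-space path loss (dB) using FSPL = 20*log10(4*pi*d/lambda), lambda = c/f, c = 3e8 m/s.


lambda = c / f = 3.0000e+08 / 9.0114e+08 = 0.3329116 m
FSPL = 20 * log10(4*pi*14485/0.3329116) = 114.8 dB

114.8 dB


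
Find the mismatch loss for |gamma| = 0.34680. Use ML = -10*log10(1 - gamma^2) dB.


ML = -10 * log10(1 - 0.34680^2) = -10 * log10(0.87972976) = 0.5565 dB

0.5565 dB


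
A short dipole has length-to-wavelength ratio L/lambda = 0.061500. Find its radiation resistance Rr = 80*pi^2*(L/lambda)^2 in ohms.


Rr = 80 * pi^2 * (0.061500)^2 = 80 * 9.869604 * 3.782250e-03 = 2.986 ohm

2.986 ohm


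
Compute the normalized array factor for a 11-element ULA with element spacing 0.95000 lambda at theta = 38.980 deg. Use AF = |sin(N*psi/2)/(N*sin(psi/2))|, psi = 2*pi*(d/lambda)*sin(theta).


psi = 2*pi*0.95000*sin(38.980 deg) = 3.754810 rad
AF = |sin(11*3.754810/2) / (11*sin(3.754810/2))| = 0.09282

0.09282


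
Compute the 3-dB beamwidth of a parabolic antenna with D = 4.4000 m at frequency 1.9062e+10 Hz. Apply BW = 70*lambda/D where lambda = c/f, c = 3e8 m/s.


lambda = c / f = 3.0000e+08 / 1.9062e+10 = 0.01573812 m
BW = 70 * 0.01573812 / 4.4000 = 0.2504 deg

0.2504 deg


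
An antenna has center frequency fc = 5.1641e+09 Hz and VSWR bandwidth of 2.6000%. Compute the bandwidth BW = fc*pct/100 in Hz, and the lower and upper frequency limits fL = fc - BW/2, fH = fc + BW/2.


BW = 5.1641e+09 * 2.6000/100 = 1.342666e+08 Hz
fL = 5.1641e+09 - 1.342666e+08/2 = 5.097e+09 Hz
fH = 5.1641e+09 + 1.342666e+08/2 = 5.231e+09 Hz

BW=1.343e+08 Hz, fL=5.097e+09 Hz, fH=5.231e+09 Hz


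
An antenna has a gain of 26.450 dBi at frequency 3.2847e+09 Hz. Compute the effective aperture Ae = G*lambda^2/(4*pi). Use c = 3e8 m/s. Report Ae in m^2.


lambda = c / f = 3.0000e+08 / 3.2847e+09 = 0.09133254 m
G_linear = 10^(26.450/10) = 441.5704
Ae = G_linear * lambda^2 / (4*pi) = 441.5704 * 0.09133254^2 / (4*pi) = 0.2931 m^2

0.2931 m^2


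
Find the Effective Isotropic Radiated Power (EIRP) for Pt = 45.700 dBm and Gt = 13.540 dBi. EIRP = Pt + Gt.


EIRP = Pt + Gt = 45.700 + 13.540 = 59.24 dBm

59.24 dBm


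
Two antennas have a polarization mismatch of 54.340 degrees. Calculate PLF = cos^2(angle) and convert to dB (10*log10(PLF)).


PLF_linear = cos^2(54.340 deg) = 0.3398588
PLF_dB = 10 * log10(0.3398588) = -4.687 dB

-4.687 dB


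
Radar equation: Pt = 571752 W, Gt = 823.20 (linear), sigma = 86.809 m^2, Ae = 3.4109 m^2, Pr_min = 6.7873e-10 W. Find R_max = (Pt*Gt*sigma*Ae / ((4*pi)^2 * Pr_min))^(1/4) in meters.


R^4 = 571752*823.20*86.809*3.4109 / ((4*pi)^2 * 6.7873e-10) = 1.300259e+18
R_max = 1.300259e+18^0.25 = 33768 m

33768 m


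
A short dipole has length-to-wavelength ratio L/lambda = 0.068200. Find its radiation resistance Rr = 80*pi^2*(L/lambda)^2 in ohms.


Rr = 80 * pi^2 * (0.068200)^2 = 80 * 9.869604 * 4.651240e-03 = 3.672 ohm

3.672 ohm


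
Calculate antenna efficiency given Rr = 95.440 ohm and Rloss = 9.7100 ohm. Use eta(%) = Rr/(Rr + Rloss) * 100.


eta = 95.440 / (95.440 + 9.7100) * 100 = 90.77%

90.77%


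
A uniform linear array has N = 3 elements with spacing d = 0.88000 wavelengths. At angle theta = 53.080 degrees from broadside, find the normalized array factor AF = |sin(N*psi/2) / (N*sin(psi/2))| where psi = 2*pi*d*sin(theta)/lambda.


psi = 2*pi*0.88000*sin(53.080 deg) = 4.420460 rad
AF = |sin(3*4.420460/2) / (3*sin(4.420460/2))| = 0.1415

0.1415


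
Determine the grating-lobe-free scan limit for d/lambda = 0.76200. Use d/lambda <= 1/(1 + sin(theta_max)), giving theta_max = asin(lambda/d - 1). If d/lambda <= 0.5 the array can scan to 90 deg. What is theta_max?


lambda/d - 1 = 1/0.76200 - 1 = 0.3123360
theta_max = asin(0.3123360) = 18.20 deg

18.20 deg


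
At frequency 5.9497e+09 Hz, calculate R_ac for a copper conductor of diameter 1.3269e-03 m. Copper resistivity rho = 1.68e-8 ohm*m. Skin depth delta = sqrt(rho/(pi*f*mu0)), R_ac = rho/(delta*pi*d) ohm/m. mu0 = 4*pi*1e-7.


delta = sqrt(1.68e-8 / (pi * 5.9497e+09 * 4*pi*1e-7)) = 8.457212e-07 m
R_ac = 1.68e-8 / (8.457212e-07 * pi * 1.3269e-03) = 4.765 ohm/m

4.765 ohm/m


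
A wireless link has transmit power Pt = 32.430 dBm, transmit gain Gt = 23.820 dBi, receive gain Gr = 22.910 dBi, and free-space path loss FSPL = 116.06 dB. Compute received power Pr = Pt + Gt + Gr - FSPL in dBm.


Pr = 32.430 + 23.820 + 22.910 - 116.06 = -36.90 dBm

-36.90 dBm


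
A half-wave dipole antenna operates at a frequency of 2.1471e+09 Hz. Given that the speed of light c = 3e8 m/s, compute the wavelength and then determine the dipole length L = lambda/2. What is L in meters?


lambda = c / f = 3.0000e+08 / 2.1471e+09 = 0.1397233 m
L = lambda / 2 = 0.1397233 / 2 = 0.06986 m

0.06986 m


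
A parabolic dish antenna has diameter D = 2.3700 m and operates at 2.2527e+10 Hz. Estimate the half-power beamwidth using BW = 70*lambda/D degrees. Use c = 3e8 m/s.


lambda = c / f = 3.0000e+08 / 2.2527e+10 = 0.01331735 m
BW = 70 * 0.01331735 / 2.3700 = 0.3933 deg

0.3933 deg


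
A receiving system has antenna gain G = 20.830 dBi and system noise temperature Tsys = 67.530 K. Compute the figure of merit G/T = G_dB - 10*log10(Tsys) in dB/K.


G/T = 20.830 - 10*log10(67.530) = 20.830 - 18.29497 = 2.535 dB/K

2.535 dB/K


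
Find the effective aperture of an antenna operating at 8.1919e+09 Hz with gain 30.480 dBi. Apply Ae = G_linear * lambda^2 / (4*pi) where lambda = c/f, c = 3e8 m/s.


lambda = c / f = 3.0000e+08 / 8.1919e+09 = 0.03662154 m
G_linear = 10^(30.480/10) = 1116.863
Ae = G_linear * lambda^2 / (4*pi) = 1116.863 * 0.03662154^2 / (4*pi) = 0.1192 m^2

0.1192 m^2


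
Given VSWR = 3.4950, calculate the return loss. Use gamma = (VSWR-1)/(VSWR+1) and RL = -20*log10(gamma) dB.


gamma = (3.4950 - 1) / (3.4950 + 1) = 0.5550612
RL = -20 * log10(0.5550612) = 5.113 dB

5.113 dB


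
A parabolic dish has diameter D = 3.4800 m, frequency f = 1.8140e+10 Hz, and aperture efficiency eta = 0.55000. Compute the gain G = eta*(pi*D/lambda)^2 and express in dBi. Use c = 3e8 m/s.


lambda = c / f = 3.0000e+08 / 1.8140e+10 = 0.01653804 m
G_linear = 0.55000 * (pi * 3.4800 / 0.01653804)^2 = 240354.8
G_dBi = 10 * log10(240354.8) = 53.81 dBi

53.81 dBi


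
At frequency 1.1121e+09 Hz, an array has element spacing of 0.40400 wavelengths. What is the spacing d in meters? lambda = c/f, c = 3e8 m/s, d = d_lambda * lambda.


lambda = c / f = 3.0000e+08 / 1.1121e+09 = 0.2697599 m
d = 0.40400 * 0.2697599 = 0.1090 m

0.1090 m


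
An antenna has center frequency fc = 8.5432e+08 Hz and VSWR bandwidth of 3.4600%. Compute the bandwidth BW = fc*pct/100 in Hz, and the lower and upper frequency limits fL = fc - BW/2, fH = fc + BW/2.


BW = 8.5432e+08 * 3.4600/100 = 2.955947e+07 Hz
fL = 8.5432e+08 - 2.955947e+07/2 = 8.395e+08 Hz
fH = 8.5432e+08 + 2.955947e+07/2 = 8.691e+08 Hz

BW=2.956e+07 Hz, fL=8.395e+08 Hz, fH=8.691e+08 Hz


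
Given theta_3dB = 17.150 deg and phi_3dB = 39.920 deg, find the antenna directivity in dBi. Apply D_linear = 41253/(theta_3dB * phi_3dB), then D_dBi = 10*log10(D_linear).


D_linear = 41253 / (17.150 * 39.920) = 60.25608
D_dBi = 10 * log10(60.25608) = 17.80 dBi

17.80 dBi


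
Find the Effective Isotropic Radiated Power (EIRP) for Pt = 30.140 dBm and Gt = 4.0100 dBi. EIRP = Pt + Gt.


EIRP = Pt + Gt = 30.140 + 4.0100 = 34.15 dBm

34.15 dBm


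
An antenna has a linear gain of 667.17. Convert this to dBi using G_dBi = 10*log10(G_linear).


G_dBi = 10 * log10(667.17) = 28.24 dBi

28.24 dBi


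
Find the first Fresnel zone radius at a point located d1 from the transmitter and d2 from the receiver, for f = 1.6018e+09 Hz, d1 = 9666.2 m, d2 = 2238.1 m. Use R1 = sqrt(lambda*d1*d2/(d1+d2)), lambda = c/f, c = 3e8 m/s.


lambda = c / f = 3.0000e+08 / 1.6018e+09 = 0.1872893 m
R1 = sqrt(0.1872893 * 9666.2 * 2238.1 / (9666.2 + 2238.1)) = 18.45 m

18.45 m


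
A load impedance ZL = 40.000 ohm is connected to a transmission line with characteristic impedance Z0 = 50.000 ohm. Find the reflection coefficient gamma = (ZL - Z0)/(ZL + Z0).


gamma = (40.000 - 50.000) / (40.000 + 50.000) = -0.1111

-0.1111


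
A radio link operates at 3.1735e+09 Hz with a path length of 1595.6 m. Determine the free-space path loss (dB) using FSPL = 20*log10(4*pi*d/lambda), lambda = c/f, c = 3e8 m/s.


lambda = c / f = 3.0000e+08 / 3.1735e+09 = 0.09453285 m
FSPL = 20 * log10(4*pi*1595.6/0.09453285) = 106.5 dB

106.5 dB


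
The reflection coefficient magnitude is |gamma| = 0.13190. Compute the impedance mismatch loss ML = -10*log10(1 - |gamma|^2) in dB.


ML = -10 * log10(1 - 0.13190^2) = -10 * log10(0.98260239) = 0.07622 dB

0.07622 dB


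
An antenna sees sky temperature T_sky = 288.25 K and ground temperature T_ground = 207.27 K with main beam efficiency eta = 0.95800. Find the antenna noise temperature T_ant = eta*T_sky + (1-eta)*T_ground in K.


T_ant = 0.95800 * 288.25 + (1 - 0.95800) * 207.27 = 284.8 K

284.8 K


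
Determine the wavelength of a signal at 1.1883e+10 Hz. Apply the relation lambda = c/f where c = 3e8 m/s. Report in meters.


lambda = c / f = 3.0000e+08 / 1.1883e+10 = 0.02525 m

0.02525 m


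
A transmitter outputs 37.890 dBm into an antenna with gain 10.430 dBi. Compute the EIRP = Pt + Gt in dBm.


EIRP = Pt + Gt = 37.890 + 10.430 = 48.32 dBm

48.32 dBm


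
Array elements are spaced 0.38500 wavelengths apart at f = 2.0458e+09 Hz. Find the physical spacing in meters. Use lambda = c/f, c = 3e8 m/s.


lambda = c / f = 3.0000e+08 / 2.0458e+09 = 0.1466419 m
d = 0.38500 * 0.1466419 = 0.05646 m

0.05646 m


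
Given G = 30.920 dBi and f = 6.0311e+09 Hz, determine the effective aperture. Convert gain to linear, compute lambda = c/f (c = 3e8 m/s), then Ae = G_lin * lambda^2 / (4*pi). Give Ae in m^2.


lambda = c / f = 3.0000e+08 / 6.0311e+09 = 0.04974217 m
G_linear = 10^(30.920/10) = 1235.947
Ae = G_linear * lambda^2 / (4*pi) = 1235.947 * 0.04974217^2 / (4*pi) = 0.2434 m^2

0.2434 m^2


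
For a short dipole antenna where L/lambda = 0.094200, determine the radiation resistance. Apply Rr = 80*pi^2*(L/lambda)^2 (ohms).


Rr = 80 * pi^2 * (0.094200)^2 = 80 * 9.869604 * 8.873640e-03 = 7.006 ohm

7.006 ohm


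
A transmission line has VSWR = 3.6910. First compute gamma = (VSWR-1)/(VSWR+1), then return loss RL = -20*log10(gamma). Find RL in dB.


gamma = (3.6910 - 1) / (3.6910 + 1) = 0.5736517
RL = -20 * log10(0.5736517) = 4.827 dB

4.827 dB


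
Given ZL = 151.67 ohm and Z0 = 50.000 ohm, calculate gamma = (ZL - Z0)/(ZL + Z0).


gamma = (151.67 - 50.000) / (151.67 + 50.000) = 0.5041

0.5041


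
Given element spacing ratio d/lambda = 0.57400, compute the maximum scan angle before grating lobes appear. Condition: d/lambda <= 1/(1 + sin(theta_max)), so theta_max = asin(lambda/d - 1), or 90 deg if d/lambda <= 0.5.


lambda/d - 1 = 1/0.57400 - 1 = 0.7421603
theta_max = asin(0.7421603) = 47.92 deg

47.92 deg


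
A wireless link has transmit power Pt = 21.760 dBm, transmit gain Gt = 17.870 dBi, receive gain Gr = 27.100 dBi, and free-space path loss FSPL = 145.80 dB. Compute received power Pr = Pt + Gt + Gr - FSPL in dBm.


Pr = 21.760 + 17.870 + 27.100 - 145.80 = -79.07 dBm

-79.07 dBm


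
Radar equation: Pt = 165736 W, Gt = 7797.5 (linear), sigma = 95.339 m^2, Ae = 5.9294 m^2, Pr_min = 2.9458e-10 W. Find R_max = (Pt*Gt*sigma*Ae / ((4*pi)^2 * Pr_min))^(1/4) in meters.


R^4 = 165736*7797.5*95.339*5.9294 / ((4*pi)^2 * 2.9458e-10) = 1.570473e+19
R_max = 1.570473e+19^0.25 = 62952 m

62952 m


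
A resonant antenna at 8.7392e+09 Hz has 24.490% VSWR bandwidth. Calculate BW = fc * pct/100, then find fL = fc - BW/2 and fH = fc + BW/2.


BW = 8.7392e+09 * 24.490/100 = 2.140230e+09 Hz
fL = 8.7392e+09 - 2.140230e+09/2 = 7.669e+09 Hz
fH = 8.7392e+09 + 2.140230e+09/2 = 9.809e+09 Hz

BW=2.140e+09 Hz, fL=7.669e+09 Hz, fH=9.809e+09 Hz


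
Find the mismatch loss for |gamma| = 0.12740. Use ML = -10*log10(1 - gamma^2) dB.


ML = -10 * log10(1 - 0.12740^2) = -10 * log10(0.98376924) = 0.07107 dB

0.07107 dB


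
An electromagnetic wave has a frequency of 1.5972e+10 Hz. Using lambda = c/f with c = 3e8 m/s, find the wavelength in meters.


lambda = c / f = 3.0000e+08 / 1.5972e+10 = 0.01878 m

0.01878 m


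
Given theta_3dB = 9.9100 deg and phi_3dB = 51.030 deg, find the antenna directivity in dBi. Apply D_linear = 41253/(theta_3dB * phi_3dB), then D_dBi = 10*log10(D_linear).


D_linear = 41253 / (9.9100 * 51.030) = 81.57486
D_dBi = 10 * log10(81.57486) = 19.12 dBi

19.12 dBi


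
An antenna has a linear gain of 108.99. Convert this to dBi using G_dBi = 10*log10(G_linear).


G_dBi = 10 * log10(108.99) = 20.37 dBi

20.37 dBi


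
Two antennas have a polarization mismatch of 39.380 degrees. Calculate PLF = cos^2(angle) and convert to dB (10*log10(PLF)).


PLF_linear = cos^2(39.380 deg) = 0.5974596
PLF_dB = 10 * log10(0.5974596) = -2.237 dB

-2.237 dB


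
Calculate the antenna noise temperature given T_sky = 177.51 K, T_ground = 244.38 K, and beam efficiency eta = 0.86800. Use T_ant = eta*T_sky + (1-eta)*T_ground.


T_ant = 0.86800 * 177.51 + (1 - 0.86800) * 244.38 = 186.3 K

186.3 K


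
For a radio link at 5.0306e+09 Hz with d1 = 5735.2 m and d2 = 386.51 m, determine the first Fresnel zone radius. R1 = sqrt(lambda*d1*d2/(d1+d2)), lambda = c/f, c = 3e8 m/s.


lambda = c / f = 3.0000e+08 / 5.0306e+09 = 0.05963503 m
R1 = sqrt(0.05963503 * 5735.2 * 386.51 / (5735.2 + 386.51)) = 4.647 m

4.647 m


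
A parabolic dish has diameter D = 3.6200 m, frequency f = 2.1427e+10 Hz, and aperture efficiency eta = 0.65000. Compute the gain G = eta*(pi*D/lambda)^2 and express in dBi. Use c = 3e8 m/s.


lambda = c / f = 3.0000e+08 / 2.1427e+10 = 0.01400103 m
G_linear = 0.65000 * (pi * 3.6200 / 0.01400103)^2 = 428854.8
G_dBi = 10 * log10(428854.8) = 56.32 dBi

56.32 dBi


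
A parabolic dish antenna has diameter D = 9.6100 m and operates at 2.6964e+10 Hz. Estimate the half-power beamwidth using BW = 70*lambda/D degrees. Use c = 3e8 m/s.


lambda = c / f = 3.0000e+08 / 2.6964e+10 = 0.01112595 m
BW = 70 * 0.01112595 / 9.6100 = 0.08104 deg

0.08104 deg


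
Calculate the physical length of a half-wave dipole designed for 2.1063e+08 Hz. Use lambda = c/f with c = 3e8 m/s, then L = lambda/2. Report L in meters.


lambda = c / f = 3.0000e+08 / 2.1063e+08 = 1.424299 m
L = lambda / 2 = 1.424299 / 2 = 0.7121 m

0.7121 m


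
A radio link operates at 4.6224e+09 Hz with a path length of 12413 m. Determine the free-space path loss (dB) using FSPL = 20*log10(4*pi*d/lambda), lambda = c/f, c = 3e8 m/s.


lambda = c / f = 3.0000e+08 / 4.6224e+09 = 0.06490135 m
FSPL = 20 * log10(4*pi*12413/0.06490135) = 127.6 dB

127.6 dB


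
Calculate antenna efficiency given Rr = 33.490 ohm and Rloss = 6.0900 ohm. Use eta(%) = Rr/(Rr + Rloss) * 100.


eta = 33.490 / (33.490 + 6.0900) * 100 = 84.61%

84.61%


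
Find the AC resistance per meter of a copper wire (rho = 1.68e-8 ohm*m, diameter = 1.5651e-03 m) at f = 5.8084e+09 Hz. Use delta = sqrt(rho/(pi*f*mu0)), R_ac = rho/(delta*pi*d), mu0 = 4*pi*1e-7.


delta = sqrt(1.68e-8 / (pi * 5.8084e+09 * 4*pi*1e-7)) = 8.559463e-07 m
R_ac = 1.68e-8 / (8.559463e-07 * pi * 1.5651e-03) = 3.992 ohm/m

3.992 ohm/m


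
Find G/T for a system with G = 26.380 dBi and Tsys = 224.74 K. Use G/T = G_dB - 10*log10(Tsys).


G/T = 26.380 - 10*log10(224.74) = 26.380 - 23.51680 = 2.863 dB/K

2.863 dB/K


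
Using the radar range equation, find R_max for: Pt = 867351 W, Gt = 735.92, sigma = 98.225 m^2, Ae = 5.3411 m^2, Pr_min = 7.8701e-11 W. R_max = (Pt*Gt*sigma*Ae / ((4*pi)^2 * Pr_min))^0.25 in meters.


R^4 = 867351*735.92*98.225*5.3411 / ((4*pi)^2 * 7.8701e-11) = 2.694500e+19
R_max = 2.694500e+19^0.25 = 72048 m

72048 m


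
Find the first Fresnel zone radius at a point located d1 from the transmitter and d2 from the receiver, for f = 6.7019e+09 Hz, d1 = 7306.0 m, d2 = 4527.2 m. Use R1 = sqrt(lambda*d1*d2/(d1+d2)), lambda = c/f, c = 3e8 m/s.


lambda = c / f = 3.0000e+08 / 6.7019e+09 = 0.04476343 m
R1 = sqrt(0.04476343 * 7306.0 * 4527.2 / (7306.0 + 4527.2)) = 11.19 m

11.19 m


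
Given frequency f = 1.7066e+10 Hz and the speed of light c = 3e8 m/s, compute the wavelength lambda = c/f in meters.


lambda = c / f = 3.0000e+08 / 1.7066e+10 = 0.01758 m

0.01758 m


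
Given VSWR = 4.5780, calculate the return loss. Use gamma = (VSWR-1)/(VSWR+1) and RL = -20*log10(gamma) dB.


gamma = (4.5780 - 1) / (4.5780 + 1) = 0.6414485
RL = -20 * log10(0.6414485) = 3.857 dB

3.857 dB


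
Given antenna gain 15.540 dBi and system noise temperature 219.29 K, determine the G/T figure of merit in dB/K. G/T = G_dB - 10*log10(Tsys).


G/T = 15.540 - 10*log10(219.29) = 15.540 - 23.41019 = -7.870 dB/K

-7.870 dB/K


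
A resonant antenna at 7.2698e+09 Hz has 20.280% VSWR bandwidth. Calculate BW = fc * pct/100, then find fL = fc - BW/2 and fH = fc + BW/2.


BW = 7.2698e+09 * 20.280/100 = 1.474315e+09 Hz
fL = 7.2698e+09 - 1.474315e+09/2 = 6.533e+09 Hz
fH = 7.2698e+09 + 1.474315e+09/2 = 8.007e+09 Hz

BW=1.474e+09 Hz, fL=6.533e+09 Hz, fH=8.007e+09 Hz


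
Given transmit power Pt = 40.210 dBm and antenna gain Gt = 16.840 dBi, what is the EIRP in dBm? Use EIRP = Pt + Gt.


EIRP = Pt + Gt = 40.210 + 16.840 = 57.05 dBm

57.05 dBm


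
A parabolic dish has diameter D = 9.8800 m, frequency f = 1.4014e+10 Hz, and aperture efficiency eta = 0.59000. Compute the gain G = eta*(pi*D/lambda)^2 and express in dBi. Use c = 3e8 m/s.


lambda = c / f = 3.0000e+08 / 1.4014e+10 = 0.02140716 m
G_linear = 0.59000 * (pi * 9.8800 / 0.02140716)^2 = 1.240359e+06
G_dBi = 10 * log10(1.240359e+06) = 60.94 dBi

60.94 dBi


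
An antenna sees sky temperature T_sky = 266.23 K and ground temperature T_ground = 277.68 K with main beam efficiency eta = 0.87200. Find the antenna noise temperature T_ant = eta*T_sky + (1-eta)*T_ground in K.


T_ant = 0.87200 * 266.23 + (1 - 0.87200) * 277.68 = 267.7 K

267.7 K


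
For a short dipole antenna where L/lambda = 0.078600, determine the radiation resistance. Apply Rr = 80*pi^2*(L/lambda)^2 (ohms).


Rr = 80 * pi^2 * (0.078600)^2 = 80 * 9.869604 * 6.177960e-03 = 4.878 ohm

4.878 ohm


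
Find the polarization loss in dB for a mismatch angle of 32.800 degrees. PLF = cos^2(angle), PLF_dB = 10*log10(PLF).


PLF_linear = cos^2(32.800 deg) = 0.7065522
PLF_dB = 10 * log10(0.7065522) = -1.509 dB

-1.509 dB


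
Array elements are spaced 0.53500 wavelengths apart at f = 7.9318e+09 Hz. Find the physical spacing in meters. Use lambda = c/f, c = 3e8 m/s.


lambda = c / f = 3.0000e+08 / 7.9318e+09 = 0.03782244 m
d = 0.53500 * 0.03782244 = 0.02024 m

0.02024 m


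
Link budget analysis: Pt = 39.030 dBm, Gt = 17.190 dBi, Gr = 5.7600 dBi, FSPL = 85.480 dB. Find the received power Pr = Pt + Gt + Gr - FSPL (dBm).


Pr = 39.030 + 17.190 + 5.7600 - 85.480 = -23.50 dBm

-23.50 dBm


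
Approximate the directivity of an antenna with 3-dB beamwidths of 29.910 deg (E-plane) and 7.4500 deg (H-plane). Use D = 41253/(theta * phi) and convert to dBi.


D_linear = 41253 / (29.910 * 7.4500) = 185.1326
D_dBi = 10 * log10(185.1326) = 22.67 dBi

22.67 dBi


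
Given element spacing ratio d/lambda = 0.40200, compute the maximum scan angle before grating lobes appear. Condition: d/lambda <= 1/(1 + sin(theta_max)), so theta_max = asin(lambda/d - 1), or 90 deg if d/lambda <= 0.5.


lambda/d - 1 = 1/0.40200 - 1 = 1.487562 >= 1
d/lambda <= 0.5, so the array can scan to endfire without grating lobes: theta_max = 90 deg

90 deg
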